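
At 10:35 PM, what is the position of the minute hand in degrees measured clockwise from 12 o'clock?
The minute hand moves 6 degrees per minute.
At 10:35: 35 x 6 = 210 degrees

Final answer: 210 degrees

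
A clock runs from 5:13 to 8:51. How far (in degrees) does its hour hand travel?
The hour hand moves 0.5 degrees per minute.
Time elapsed: 8:51 - 5:13 = 218 minutes
Angular displacement: 218 x 0.5 = 109 degrees

Final answer: 109 degrees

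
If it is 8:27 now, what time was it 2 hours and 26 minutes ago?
Starting time: 8:27 = 507 total minutes past 12:00
Subtracting: 2 hours and 26 minutes = 146 minutes
507 - 146 = 361 minutes
= 6 hours and 1 minute past 12:00 = 6:01

Final answer: 6:01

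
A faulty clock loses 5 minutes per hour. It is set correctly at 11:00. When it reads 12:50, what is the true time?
For every 60 true minutes, the faulty clock advances 55 minutes, so 1 faulty-clock minute corresponds to 60/55 true minutes.
From 11:00 to 12:50 on the faulty dial is 110 minutes.
True elapsed: 110 x 60/55 = 120 minutes = 2 hours.
True time: 11:00 + 2 hours = 1:00.

Final answer: 1:00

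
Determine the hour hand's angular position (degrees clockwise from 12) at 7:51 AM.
The hour hand moves 30 degrees per hour and 0.5 degrees per minute.
At 7:51: (7) x 30 + 51 x 0.5 = 210 + 25.5 = 235.5 degrees

Final answer: 235.5 degrees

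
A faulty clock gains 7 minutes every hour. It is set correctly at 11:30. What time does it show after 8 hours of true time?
For every 60 true minutes, the faulty clock advances 60 + 7 = 67 minutes.
True elapsed: 8 hours = 480 minutes.
Faulty clock advances: 480 x 67/60 = 536 minutes (drift: 56 minutes ahead).
Shown time: 11:30 + 536 minutes = 8:26.

Final answer: 8:26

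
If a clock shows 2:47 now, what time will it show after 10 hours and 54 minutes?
Starting time: 2:47
Adding 54 minutes to 47 minutes: 47 + 54 = 101 minutes = 1 hour and 41 minutes
Adding 10 hours: 2 + 10 + 1 (carry) = 13 - 12 = 1
Final time: 1:41

Final answer: 1:41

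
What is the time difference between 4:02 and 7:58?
From 4:02 to 7:58:
(7 x 60 + 58) - (4 x 60 + 2) = 478 - 242 = 236 minutes
= 3 hours and 56 minutes

Final answer: 3 hours and 56 minutes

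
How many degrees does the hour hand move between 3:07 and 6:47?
The hour hand moves 0.5 degrees per minute.
Time elapsed: 6:47 - 3:07 = 220 minutes
Angular displacement: 220 x 0.5 = 110 degrees

Final answer: 110 degrees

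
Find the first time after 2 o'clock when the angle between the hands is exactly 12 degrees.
At t minutes past 2:00, the hour hand is at 30 x 2 + 0.5t degrees and the minute hand is at 6t degrees.
The smaller angle between them is 12 degrees when |30H - 5.5t| = 12 or |30H - 5.5t| = 348.
With H = 2, solve 30 x 2 - 5.5t = +/- target for each target:
  t = (30 x 2 - 12) / 5.5 = 8.73
  t = (30 x 2 + 12) / 5.5 = 13.09
  t = (30 x 2 - 348) / 5.5 = -52.36 (outside (0, 60))
  t = (30 x 2 + 348) / 5.5 = 74.18 (outside (0, 60))
Valid solutions in (0, 60): {8.73, 13.09} minutes.
The first occurrence is t = 8.73 minutes.
The hands form a 12-degree angle at 8.73 minutes past 2:00.

Final answer: 8.73 minutes past 2:00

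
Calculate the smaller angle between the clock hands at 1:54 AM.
Hour hand position: 1 x 30 + 54 x 0.5 = 57 degrees
Minute hand position: 54 x 6 = 324 degrees
Difference: |57 - 324| = 267 degrees
Since 267 > 180, the smaller angle is 360 - 267 = 93 degrees

Final answer: 93 degrees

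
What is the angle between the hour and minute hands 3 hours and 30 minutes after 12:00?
First find the time 3 hours and 30 minutes after 12:00.
Total minutes: 12 x 60 + 0 + 3 x 60 + 30 = 930.
930 mod 720 = 210 minutes = 3:30.
Now compute the angle at 3:30:
Hour hand: 3 x 30 + 30 x 0.5 = 105 degrees
Minute hand: 30 x 6 = 180 degrees
Difference: |105 - 180| = 75 degrees
The angle is 75 degrees

Final answer: 75 degrees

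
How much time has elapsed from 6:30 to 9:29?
From 6:30 to 9:29:
(9 x 60 + 29) - (6 x 60 + 30) = 569 - 390 = 179 minutes
= 2 hours and 59 minutes

Final answer: 2 hours and 59 minutes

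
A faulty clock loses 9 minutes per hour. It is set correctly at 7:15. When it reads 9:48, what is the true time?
For every 60 true minutes, the faulty clock advances 51 minutes, so 1 faulty-clock minute corresponds to 60/51 true minutes.
From 7:15 to 9:48 on the faulty dial is 153 minutes.
True elapsed: 153 x 60/51 = 180 minutes = 3 hours.
True time: 7:15 + 3 hours = 10:15.

Final answer: 10:15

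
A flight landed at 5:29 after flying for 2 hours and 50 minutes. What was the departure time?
Starting time: 5:29 = 329 total minutes past 12:00
Subtracting: 2 hours and 50 minutes = 170 minutes
329 - 170 = 159 minutes
= 2 hours and 39 minutes past 12:00 = 2:39

Final answer: 2:39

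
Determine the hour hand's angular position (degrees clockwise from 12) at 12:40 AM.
The hour hand moves 30 degrees per hour and 0.5 degrees per minute.
At 12:40: (0) x 30 + 40 x 0.5 = 0 + 20 = 20 degrees

Final answer: 20 degrees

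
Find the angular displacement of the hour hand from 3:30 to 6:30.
The hour hand moves 0.5 degrees per minute.
Time elapsed: 6:30 - 3:30 = 180 minutes
Angular displacement: 180 x 0.5 = 90 degrees

Final answer: 90 degrees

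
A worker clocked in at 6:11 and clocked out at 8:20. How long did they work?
From 6:11 to 8:20:
(8 x 60 + 20) - (6 x 60 + 11) = 500 - 371 = 129 minutes
= 2 hours and 9 minutes

Final answer: 2 hours and 9 minutes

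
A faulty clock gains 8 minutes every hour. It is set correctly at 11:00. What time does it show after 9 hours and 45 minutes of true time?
For every 60 true minutes, the faulty clock advances 60 + 8 = 68 minutes.
True elapsed: 9 hours and 45 minutes = 585 minutes.
Faulty clock advances: 585 x 68/60 = 663 minutes (drift: 78 minutes ahead).
Shown time: 11:00 + 663 minutes = 10:03.

Final answer: 10:03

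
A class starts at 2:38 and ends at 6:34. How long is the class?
From 2:38 to 6:34:
(6 x 60 + 34) - (2 x 60 + 38) = 394 - 158 = 236 minutes
= 3 hours and 56 minutes

Final answer: 3 hours and 56 minutes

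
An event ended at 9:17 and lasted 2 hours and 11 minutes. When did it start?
Starting time: 9:17 = 557 total minutes past 12:00
Subtracting: 2 hours and 11 minutes = 131 minutes
557 - 131 = 426 minutes
= 7 hours and 6 minutes past 12:00 = 7:06

Final answer: 7:06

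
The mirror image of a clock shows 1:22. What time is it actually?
Reflection across the vertical (12-6) axis maps a hand at angle A degrees to (360 - A) degrees, which sends a reading of T minutes past 12:00 to (720 - T) minutes past 12:00.
Mirror reads 1:22 = 82 minutes past 12:00.
Actual time: (720 - 82) mod 720 = 638 minutes = 10:38.

Final answer: 10:38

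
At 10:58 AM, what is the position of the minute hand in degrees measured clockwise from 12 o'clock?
The minute hand moves 6 degrees per minute.
At 10:58: 58 x 6 = 348 degrees

Final answer: 348 degrees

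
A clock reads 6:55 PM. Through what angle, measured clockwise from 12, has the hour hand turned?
The hour hand moves 30 degrees per hour and 0.5 degrees per minute.
At 6:55: (6) x 30 + 55 x 0.5 = 180 + 27.5 = 207.5 degrees

Final answer: 207.5 degrees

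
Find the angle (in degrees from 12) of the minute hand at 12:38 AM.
The minute hand moves 6 degrees per minute.
At 12:38: 38 x 6 = 228 degrees

Final answer: 228 degrees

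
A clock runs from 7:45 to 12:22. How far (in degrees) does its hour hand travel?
The hour hand moves 0.5 degrees per minute.
Time elapsed: 12:22 - 7:45 = 277 minutes
Angular displacement: 277 x 0.5 = 138.5 degrees

Final answer: 138.5 degrees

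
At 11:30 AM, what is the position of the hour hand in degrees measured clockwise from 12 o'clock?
The hour hand moves 30 degrees per hour and 0.5 degrees per minute.
At 11:30: (11) x 30 + 30 x 0.5 = 330 + 15 = 345 degrees

Final answer: 345 degrees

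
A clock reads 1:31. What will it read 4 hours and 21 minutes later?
Starting time: 1:31
Adding 21 minutes to 31 minutes: 31 + 21 = 52 minutes
Adding 4 hours: 1 + 4 = 5
Final time: 5:52

Final answer: 5:52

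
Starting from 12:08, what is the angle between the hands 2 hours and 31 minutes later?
First find the time 2 hours and 31 minutes after 12:08.
Total minutes: 12 x 60 + 8 + 2 x 60 + 31 = 879.
879 mod 720 = 159 minutes = 2:39.
Now compute the angle at 2:39:
Hour hand: 2 x 30 + 39 x 0.5 = 79.5 degrees
Minute hand: 39 x 6 = 234 degrees
Difference: |79.5 - 234| = 154.5 degrees
The angle is 154.5 degrees

Final answer: 154.5 degrees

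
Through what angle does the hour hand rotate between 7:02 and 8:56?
The hour hand moves 0.5 degrees per minute.
Time elapsed: 8:56 - 7:02 = 114 minutes
Angular displacement: 114 x 0.5 = 57 degrees

Final answer: 57 degrees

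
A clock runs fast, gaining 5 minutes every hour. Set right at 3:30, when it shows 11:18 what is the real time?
For every 60 true minutes, the faulty clock advances 65 minutes, so 1 faulty-clock minute corresponds to 60/65 true minutes.
From 3:30 to 11:18 on the faulty dial is 468 minutes.
True elapsed: 468 x 60/65 = 432 minutes = 7 hours and 12 minutes.
True time: 3:30 + 7 hours and 12 minutes = 10:42.

Final answer: 10:42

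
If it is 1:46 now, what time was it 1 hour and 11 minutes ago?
Starting time: 1:46 = 106 total minutes past 12:00
Subtracting: 1 hour and 11 minutes = 71 minutes
106 - 71 = 35 minutes
= 35 minutes past 12:00 = 12:35

Final answer: 12:35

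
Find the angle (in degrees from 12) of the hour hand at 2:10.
The hour hand moves 30 degrees per hour and 0.5 degrees per minute.
At 2:10: (2) x 30 + 10 x 0.5 = 60 + 5 = 65 degrees

Final answer: 65 degrees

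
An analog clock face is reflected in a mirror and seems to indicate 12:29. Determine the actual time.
Reflection across the vertical (12-6) axis maps a hand at angle A degrees to (360 - A) degrees, which sends a reading of T minutes past 12:00 to (720 - T) minutes past 12:00.
Mirror reads 12:29 = 29 minutes past 12:00.
Actual time: (720 - 29) mod 720 = 691 minutes = 11:31.

Final answer: 11:31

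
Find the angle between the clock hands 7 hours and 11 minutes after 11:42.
First find the time 7 hours and 11 minutes after 11:42.
Total minutes: 11 x 60 + 42 + 7 x 60 + 11 = 1133.
1133 mod 720 = 413 minutes = 6:53.
Now compute the angle at 6:53:
Hour hand: 6 x 30 + 53 x 0.5 = 206.5 degrees
Minute hand: 53 x 6 = 318 degrees
Difference: |206.5 - 318| = 111.5 degrees
The angle is 111.5 degrees

Final answer: 111.5 degrees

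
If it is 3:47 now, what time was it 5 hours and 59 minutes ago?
Starting time: 3:47 = 227 total minutes past 12:00
Subtracting: 5 hours and 59 minutes = 359 minutes
227 - 359 = -132 (negative, add 12 hours = 720) = 588 minutes
= 9 hours and 48 minutes past 12:00 = 9:48

Final answer: 9:48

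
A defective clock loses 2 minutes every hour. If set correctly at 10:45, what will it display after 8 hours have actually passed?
For every 60 true minutes, the faulty clock advances 60 - 2 = 58 minutes.
True elapsed: 8 hours = 480 minutes.
Faulty clock advances: 480 x 58/60 = 464 minutes (drift: 16 minutes behind).
Shown time: 10:45 + 464 minutes = 6:29.

Final answer: 6:29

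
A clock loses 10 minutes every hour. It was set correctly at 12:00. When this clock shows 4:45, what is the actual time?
For every 60 true minutes, the faulty clock advances 50 minutes, so 1 faulty-clock minute corresponds to 60/50 true minutes.
From 12:00 to 4:45 on the faulty dial is 285 minutes.
True elapsed: 285 x 60/50 = 342 minutes = 5 hours and 42 minutes.
True time: 12:00 + 5 hours and 42 minutes = 5:42.

Final answer: 5:42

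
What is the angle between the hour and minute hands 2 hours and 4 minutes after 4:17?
First find the time 2 hours and 4 minutes after 4:17.
Total minutes: 4 x 60 + 17 + 2 x 60 + 4 = 381.
381 mod 720 = 381 minutes = 6:21.
Now compute the angle at 6:21:
Hour hand: 6 x 30 + 21 x 0.5 = 190.5 degrees
Minute hand: 21 x 6 = 126 degrees
Difference: |190.5 - 126| = 64.5 degrees
The angle is 64.5 degrees

Final answer: 64.5 degrees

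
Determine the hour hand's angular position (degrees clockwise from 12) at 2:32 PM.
The hour hand moves 30 degrees per hour and 0.5 degrees per minute.
At 2:32: (2) x 30 + 32 x 0.5 = 60 + 16 = 76 degrees

Final answer: 76 degrees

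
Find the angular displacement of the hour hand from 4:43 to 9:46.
The hour hand moves 0.5 degrees per minute.
Time elapsed: 9:46 - 4:43 = 303 minutes
Angular displacement: 303 x 0.5 = 151.5 degrees

Final answer: 151.5 degrees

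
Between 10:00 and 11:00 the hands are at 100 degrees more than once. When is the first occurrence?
At t minutes past 10:00, the hour hand is at 30 x 10 + 0.5t degrees and the minute hand is at 6t degrees.
The smaller angle between them is 100 degrees when |30H - 5.5t| = 100 or |30H - 5.5t| = 260.
With H = 10, solve 30 x 10 - 5.5t = +/- target for each target:
  t = (30 x 10 - 100) / 5.5 = 36.36
  t = (30 x 10 + 100) / 5.5 = 72.73 (outside (0, 60))
  t = (30 x 10 - 260) / 5.5 = 7.27
  t = (30 x 10 + 260) / 5.5 = 101.82 (outside (0, 60))
Valid solutions in (0, 60): {7.27, 36.36} minutes.
The first occurrence is t = 7.27 minutes.
The hands form a 100-degree angle at 7.27 minutes past 10:00.

Final answer: 7.27 minutes past 10:00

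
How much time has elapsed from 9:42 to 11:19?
From 9:42 to 11:19:
(11 x 60 + 19) - (9 x 60 + 42) = 679 - 582 = 97 minutes
= 1 hour and 37 minutes

Final answer: 1 hour and 37 minutes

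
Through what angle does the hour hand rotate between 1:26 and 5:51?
The hour hand moves 0.5 degrees per minute.
Time elapsed: 5:51 - 1:26 = 265 minutes
Angular displacement: 265 x 0.5 = 132.5 degrees

Final answer: 132.5 degrees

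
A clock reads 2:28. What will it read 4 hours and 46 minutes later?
Starting time: 2:28
Adding 46 minutes to 28 minutes: 28 + 46 = 74 minutes = 1 hour and 14 minutes
Adding 4 hours: 2 + 4 + 1 (carry) = 7
Final time: 7:14

Final answer: 7:14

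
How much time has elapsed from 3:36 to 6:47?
From 3:36 to 6:47:
(6 x 60 + 47) - (3 x 60 + 36) = 407 - 216 = 191 minutes
= 3 hours and 11 minutes

Final answer: 3 hours and 11 minutes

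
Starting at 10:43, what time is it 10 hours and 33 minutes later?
Starting time: 10:43
Adding 33 minutes to 43 minutes: 43 + 33 = 76 minutes = 1 hour and 16 minutes
Adding 10 hours: 10 + 10 + 1 (carry) = 21 - 12 = 9
Final time: 9:16

Final answer: 9:16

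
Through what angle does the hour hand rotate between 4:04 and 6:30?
The hour hand moves 0.5 degrees per minute.
Time elapsed: 6:30 - 4:04 = 146 minutes
Angular displacement: 146 x 0.5 = 73 degrees

Final answer: 73 degrees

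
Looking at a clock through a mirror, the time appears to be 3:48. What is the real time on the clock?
Reflection across the vertical (12-6) axis maps a hand at angle A degrees to (360 - A) degrees, which sends a reading of T minutes past 12:00 to (720 - T) minutes past 12:00.
Mirror reads 3:48 = 228 minutes past 12:00.
Actual time: (720 - 228) mod 720 = 492 minutes = 8:12.

Final answer: 8:12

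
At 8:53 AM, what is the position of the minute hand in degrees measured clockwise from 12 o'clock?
The minute hand moves 6 degrees per minute.
At 8:53: 53 x 6 = 318 degrees

Final answer: 318 degrees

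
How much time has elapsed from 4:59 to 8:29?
From 4:59 to 8:29:
(8 x 60 + 29) - (4 x 60 + 59) = 509 - 299 = 210 minutes
= 3 hours and 30 minutes

Final answer: 3 hours and 30 minutes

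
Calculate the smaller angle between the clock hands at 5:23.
Hour hand position: 5 x 30 + 23 x 0.5 = 161.5 degrees
Minute hand position: 23 x 6 = 138 degrees
Difference: |161.5 - 138| = 23.5 degrees
The angle between the hands is 23.5 degrees

Final answer: 23.5 degrees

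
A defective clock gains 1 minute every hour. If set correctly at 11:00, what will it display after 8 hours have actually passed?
For every 60 true minutes, the faulty clock advances 60 + 1 = 61 minutes.
True elapsed: 8 hours = 480 minutes.
Faulty clock advances: 480 x 61/60 = 488 minutes (drift: 8 minutes ahead).
Shown time: 11:00 + 488 minutes = 7:08.

Final answer: 7:08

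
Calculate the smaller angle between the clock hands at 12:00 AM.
Hour hand position: 0 x 30 + 0 x 0.5 = 0 degrees
Minute hand position: 0 x 6 = 0 degrees
Difference: |0 - 0| = 0 degrees
The angle between the hands is 0 degrees

Final answer: 0 degrees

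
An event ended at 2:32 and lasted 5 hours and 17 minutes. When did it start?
Starting time: 2:32 = 152 total minutes past 12:00
Subtracting: 5 hours and 17 minutes = 317 minutes
152 - 317 = -165 (negative, add 12 hours = 720) = 555 minutes
= 9 hours and 15 minutes past 12:00 = 9:15

Final answer: 9:15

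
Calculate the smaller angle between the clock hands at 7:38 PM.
Hour hand position: 7 x 30 + 38 x 0.5 = 229 degrees
Minute hand position: 38 x 6 = 228 degrees
Difference: |229 - 228| = 1 degrees
The angle between the hands is 1 degrees

Final answer: 1 degrees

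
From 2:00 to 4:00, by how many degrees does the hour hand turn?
The hour hand moves 0.5 degrees per minute.
Time elapsed: 4:00 - 2:00 = 120 minutes
Angular displacement: 120 x 0.5 = 60 degrees

Final answer: 60 degrees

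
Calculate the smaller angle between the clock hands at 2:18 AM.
Hour hand position: 2 x 30 + 18 x 0.5 = 69 degrees
Minute hand position: 18 x 6 = 108 degrees
Difference: |69 - 108| = 39 degrees
The angle between the hands is 39 degrees

Final answer: 39 degrees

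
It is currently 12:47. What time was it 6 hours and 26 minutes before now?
Starting time: 12:47 = 47 total minutes past 12:00
Subtracting: 6 hours and 26 minutes = 386 minutes
47 - 386 = -339 (negative, add 12 hours = 720) = 381 minutes
= 6 hours and 21 minutes past 12:00 = 6:21

Final answer: 6:21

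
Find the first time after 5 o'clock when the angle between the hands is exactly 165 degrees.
At t minutes past 5:00, the hour hand is at 30 x 5 + 0.5t degrees and the minute hand is at 6t degrees.
The smaller angle between them is 165 degrees when |30H - 5.5t| = 165 or |30H - 5.5t| = 195.
With H = 5, solve 30 x 5 - 5.5t = +/- target for each target:
  t = (30 x 5 - 165) / 5.5 = -2.73 (outside (0, 60))
  t = (30 x 5 + 165) / 5.5 = 57.27
  t = (30 x 5 - 195) / 5.5 = -8.18 (outside (0, 60))
  t = (30 x 5 + 195) / 5.5 = 62.73 (outside (0, 60))
Valid solutions in (0, 60): {57.27} minutes.
The first occurrence is t = 57.27 minutes.
The hands form a 165-degree angle at 57.27 minutes past 5:00.

Final answer: 57.27 minutes past 5:00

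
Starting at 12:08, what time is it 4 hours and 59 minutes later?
Starting time: 12:08
Adding 59 minutes to 8 minutes: 8 + 59 = 67 minutes = 1 hour and 7 minutes
Adding 4 hours: 12 + 4 + 1 (carry) = 17 - 12 = 5
Final time: 5:07

Final answer: 5:07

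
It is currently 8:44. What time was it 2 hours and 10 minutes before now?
Starting time: 8:44 = 524 total minutes past 12:00
Subtracting: 2 hours and 10 minutes = 130 minutes
524 - 130 = 394 minutes
= 6 hours and 34 minutes past 12:00 = 6:34

Final answer: 6:34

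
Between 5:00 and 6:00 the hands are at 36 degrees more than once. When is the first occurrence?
At t minutes past 5:00, the hour hand is at 30 x 5 + 0.5t degrees and the minute hand is at 6t degrees.
The smaller angle between them is 36 degrees when |30H - 5.5t| = 36 or |30H - 5.5t| = 324.
With H = 5, solve 30 x 5 - 5.5t = +/- target for each target:
  t = (30 x 5 - 36) / 5.5 = 20.73
  t = (30 x 5 + 36) / 5.5 = 33.82
  t = (30 x 5 - 324) / 5.5 = -31.64 (outside (0, 60))
  t = (30 x 5 + 324) / 5.5 = 86.18 (outside (0, 60))
Valid solutions in (0, 60): {20.73, 33.82} minutes.
The first occurrence is t = 20.73 minutes.
The hands form a 36-degree angle at 20.73 minutes past 5:00.

Final answer: 20.73 minutes past 5:00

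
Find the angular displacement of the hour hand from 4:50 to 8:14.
The hour hand moves 0.5 degrees per minute.
Time elapsed: 8:14 - 4:50 = 204 minutes
Angular displacement: 204 x 0.5 = 102 degrees

Final answer: 102 degrees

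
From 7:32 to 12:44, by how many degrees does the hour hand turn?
The hour hand moves 0.5 degrees per minute.
Time elapsed: 12:44 - 7:32 = 312 minutes
Angular displacement: 312 x 0.5 = 156 degrees

Final answer: 156 degrees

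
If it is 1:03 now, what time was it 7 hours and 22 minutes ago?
Starting time: 1:03 = 63 total minutes past 12:00
Subtracting: 7 hours and 22 minutes = 442 minutes
63 - 442 = -379 (negative, add 12 hours = 720) = 341 minutes
= 5 hours and 41 minutes past 12:00 = 5:41

Final answer: 5:41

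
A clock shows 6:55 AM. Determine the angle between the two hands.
Hour hand position: 6 x 30 + 55 x 0.5 = 207.5 degrees
Minute hand position: 55 x 6 = 330 degrees
Difference: |207.5 - 330| = 122.5 degrees
The angle between the hands is 122.5 degrees

Final answer: 122.5 degrees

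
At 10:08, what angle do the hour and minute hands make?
Hour hand position: 10 x 30 + 8 x 0.5 = 304 degrees
Minute hand position: 8 x 6 = 48 degrees
Difference: |304 - 48| = 256 degrees
Since 256 > 180, the smaller angle is 360 - 256 = 104 degrees

Final answer: 104 degrees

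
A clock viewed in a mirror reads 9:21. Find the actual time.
Reflection across the vertical (12-6) axis maps a hand at angle A degrees to (360 - A) degrees, which sends a reading of T minutes past 12:00 to (720 - T) minutes past 12:00.
Mirror reads 9:21 = 561 minutes past 12:00.
Actual time: (720 - 561) mod 720 = 159 minutes = 2:39.

Final answer: 2:39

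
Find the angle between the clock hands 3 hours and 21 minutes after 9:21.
First find the time 3 hours and 21 minutes after 9:21.
Total minutes: 9 x 60 + 21 + 3 x 60 + 21 = 762.
762 mod 720 = 42 minutes = 12:42.
Now compute the angle at 12:42:
Hour hand: 0 x 30 + 42 x 0.5 = 21 degrees
Minute hand: 42 x 6 = 252 degrees
Difference: |21 - 252| = 231 degrees
Smaller angle: 360 - 231 = 129 degrees

Final answer: 129 degrees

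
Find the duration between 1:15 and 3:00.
From 1:15 to 3:00:
(3 x 60 + 0) - (1 x 60 + 15) = 180 - 75 = 105 minutes
= 1 hour and 45 minutes

Final answer: 1 hour and 45 minutes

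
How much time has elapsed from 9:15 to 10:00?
From 9:15 to 10:00:
(10 x 60 + 0) - (9 x 60 + 15) = 600 - 555 = 45 minutes
= 45 minutes

Final answer: 45 minutes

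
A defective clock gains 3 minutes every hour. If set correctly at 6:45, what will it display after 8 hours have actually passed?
For every 60 true minutes, the faulty clock advances 60 + 3 = 63 minutes.
True elapsed: 8 hours = 480 minutes.
Faulty clock advances: 480 x 63/60 = 504 minutes (drift: 24 minutes ahead).
Shown time: 6:45 + 504 minutes = 3:09.

Final answer: 3:09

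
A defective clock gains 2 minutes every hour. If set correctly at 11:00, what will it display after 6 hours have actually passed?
For every 60 true minutes, the faulty clock advances 60 + 2 = 62 minutes.
True elapsed: 6 hours = 360 minutes.
Faulty clock advances: 360 x 62/60 = 372 minutes (drift: 12 minutes ahead).
Shown time: 11:00 + 372 minutes = 5:12.

Final answer: 5:12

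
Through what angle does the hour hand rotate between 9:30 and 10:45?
The hour hand moves 0.5 degrees per minute.
Time elapsed: 10:45 - 9:30 = 75 minutes
Angular displacement: 75 x 0.5 = 37.5 degrees

Final answer: 37.5 degrees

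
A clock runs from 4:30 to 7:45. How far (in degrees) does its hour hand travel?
The hour hand moves 0.5 degrees per minute.
Time elapsed: 7:45 - 4:30 = 195 minutes
Angular displacement: 195 x 0.5 = 97.5 degrees

Final answer: 97.5 degrees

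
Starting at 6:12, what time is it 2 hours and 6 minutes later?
Starting time: 6:12
Adding 6 minutes to 12 minutes: 12 + 6 = 18 minutes
Adding 2 hours: 6 + 2 = 8
Final time: 8:18

Final answer: 8:18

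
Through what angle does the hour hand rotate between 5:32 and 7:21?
The hour hand moves 0.5 degrees per minute.
Time elapsed: 7:21 - 5:32 = 109 minutes
Angular displacement: 109 x 0.5 = 54.5 degrees

Final answer: 54.5 degrees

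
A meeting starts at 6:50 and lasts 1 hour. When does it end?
Starting time: 6:50
Adding 0 minutes to 50 minutes: 50 + 0 = 50 minutes
Adding 1 hour: 6 + 1 = 7
Final time: 7:50

Final answer: 7:50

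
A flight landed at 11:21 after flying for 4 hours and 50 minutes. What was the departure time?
Starting time: 11:21 = 681 total minutes past 12:00
Subtracting: 4 hours and 50 minutes = 290 minutes
681 - 290 = 391 minutes
= 6 hours and 31 minutes past 12:00 = 6:31

Final answer: 6:31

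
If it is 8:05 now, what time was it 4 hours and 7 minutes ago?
Starting time: 8:05 = 485 total minutes past 12:00
Subtracting: 4 hours and 7 minutes = 247 minutes
485 - 247 = 238 minutes
= 3 hours and 58 minutes past 12:00 = 3:58

Final answer: 3:58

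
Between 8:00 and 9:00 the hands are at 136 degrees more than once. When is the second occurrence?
At t minutes past 8:00, the hour hand is at 30 x 8 + 0.5t degrees and the minute hand is at 6t degrees.
The smaller angle between them is 136 degrees when |30H - 5.5t| = 136 or |30H - 5.5t| = 224.
With H = 8, solve 30 x 8 - 5.5t = +/- target for each target:
  t = (30 x 8 - 136) / 5.5 = 18.91
  t = (30 x 8 + 136) / 5.5 = 68.36 (outside (0, 60))
  t = (30 x 8 - 224) / 5.5 = 2.91
  t = (30 x 8 + 224) / 5.5 = 84.36 (outside (0, 60))
Valid solutions in (0, 60): {2.91, 18.91} minutes.
The second occurrence is t = 18.91 minutes.
The hands form a 136-degree angle at 18.91 minutes past 8:00.

Final answer: 18.91 minutes past 8:00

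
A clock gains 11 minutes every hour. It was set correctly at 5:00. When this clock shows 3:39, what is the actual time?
For every 60 true minutes, the faulty clock advances 71 minutes, so 1 faulty-clock minute corresponds to 60/71 true minutes.
From 5:00 to 3:39 on the faulty dial is 639 minutes.
True elapsed: 639 x 60/71 = 540 minutes = 9 hours.
True time: 5:00 + 9 hours = 2:00.

Final answer: 2:00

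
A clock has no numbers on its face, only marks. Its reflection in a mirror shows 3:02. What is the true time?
Reflection across the vertical (12-6) axis maps a hand at angle A degrees to (360 - A) degrees, which sends a reading of T minutes past 12:00 to (720 - T) minutes past 12:00.
Mirror reads 3:02 = 182 minutes past 12:00.
Actual time: (720 - 182) mod 720 = 538 minutes = 8:58.

Final answer: 8:58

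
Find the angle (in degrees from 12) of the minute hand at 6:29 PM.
The minute hand moves 6 degrees per minute.
At 6:29: 29 x 6 = 174 degrees

Final answer: 174 degrees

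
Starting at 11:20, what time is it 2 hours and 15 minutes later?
Starting time: 11:20
Adding 15 minutes to 20 minutes: 20 + 15 = 35 minutes
Adding 2 hours: 11 + 2 = 13 - 12 = 1
Final time: 1:35

Final answer: 1:35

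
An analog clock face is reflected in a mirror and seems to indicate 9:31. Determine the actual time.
Reflection across the vertical (12-6) axis maps a hand at angle A degrees to (360 - A) degrees, which sends a reading of T minutes past 12:00 to (720 - T) minutes past 12:00.
Mirror reads 9:31 = 571 minutes past 12:00.
Actual time: (720 - 571) mod 720 = 149 minutes = 2:29.

Final answer: 2:29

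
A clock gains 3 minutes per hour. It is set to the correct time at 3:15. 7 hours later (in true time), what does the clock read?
For every 60 true minutes, the faulty clock advances 60 + 3 = 63 minutes.
True elapsed: 7 hours = 420 minutes.
Faulty clock advances: 420 x 63/60 = 441 minutes (drift: 21 minutes ahead).
Shown time: 3:15 + 441 minutes = 10:36.

Final answer: 10:36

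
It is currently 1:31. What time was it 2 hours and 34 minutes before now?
Starting time: 1:31 = 91 total minutes past 12:00
Subtracting: 2 hours and 34 minutes = 154 minutes
91 - 154 = -63 (negative, add 12 hours = 720) = 657 minutes
= 10 hours and 57 minutes past 12:00 = 10:57

Final answer: 10:57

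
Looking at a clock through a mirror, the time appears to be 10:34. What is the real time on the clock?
Reflection across the vertical (12-6) axis maps a hand at angle A degrees to (360 - A) degrees, which sends a reading of T minutes past 12:00 to (720 - T) minutes past 12:00.
Mirror reads 10:34 = 634 minutes past 12:00.
Actual time: (720 - 634) mod 720 = 86 minutes = 1:26.

Final answer: 1:26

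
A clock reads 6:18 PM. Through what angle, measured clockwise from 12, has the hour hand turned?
The hour hand moves 30 degrees per hour and 0.5 degrees per minute.
At 6:18: (6) x 30 + 18 x 0.5 = 180 + 9 = 189 degrees

Final answer: 189 degrees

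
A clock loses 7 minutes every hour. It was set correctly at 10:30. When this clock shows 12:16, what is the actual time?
For every 60 true minutes, the faulty clock advances 53 minutes, so 1 faulty-clock minute corresponds to 60/53 true minutes.
From 10:30 to 12:16 on the faulty dial is 106 minutes.
True elapsed: 106 x 60/53 = 120 minutes = 2 hours.
True time: 10:30 + 2 hours = 12:30.

Final answer: 12:30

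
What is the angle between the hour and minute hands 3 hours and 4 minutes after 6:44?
First find the time 3 hours and 4 minutes after 6:44.
Total minutes: 6 x 60 + 44 + 3 x 60 + 4 = 588.
588 mod 720 = 588 minutes = 9:48.
Now compute the angle at 9:48:
Hour hand: 9 x 30 + 48 x 0.5 = 294 degrees
Minute hand: 48 x 6 = 288 degrees
Difference: |294 - 288| = 6 degrees
The angle is 6 degrees

Final answer: 6 degrees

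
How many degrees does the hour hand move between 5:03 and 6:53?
The hour hand moves 0.5 degrees per minute.
Time elapsed: 6:53 - 5:03 = 110 minutes
Angular displacement: 110 x 0.5 = 55 degrees

Final answer: 55 degrees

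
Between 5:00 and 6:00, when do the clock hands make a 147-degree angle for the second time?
At t minutes past 5:00, the hour hand is at 30 x 5 + 0.5t degrees and the minute hand is at 6t degrees.
The smaller angle between them is 147 degrees when |30H - 5.5t| = 147 or |30H - 5.5t| = 213.
With H = 5, solve 30 x 5 - 5.5t = +/- target for each target:
  t = (30 x 5 - 147) / 5.5 = 0.55
  t = (30 x 5 + 147) / 5.5 = 54
  t = (30 x 5 - 213) / 5.5 = -11.45 (outside (0, 60))
  t = (30 x 5 + 213) / 5.5 = 66 (outside (0, 60))
Valid solutions in (0, 60): {0.55, 54} minutes.
The second occurrence is t = 54 minutes.
The hands form a 147-degree angle at 54 minutes past 5:00.

Final answer: 54 minutes past 5:00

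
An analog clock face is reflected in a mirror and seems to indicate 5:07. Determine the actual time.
Reflection across the vertical (12-6) axis maps a hand at angle A degrees to (360 - A) degrees, which sends a reading of T minutes past 12:00 to (720 - T) minutes past 12:00.
Mirror reads 5:07 = 307 minutes past 12:00.
Actual time: (720 - 307) mod 720 = 413 minutes = 6:53.

Final answer: 6:53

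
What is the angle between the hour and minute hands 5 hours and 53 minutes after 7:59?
First find the time 5 hours and 53 minutes after 7:59.
Total minutes: 7 x 60 + 59 + 5 x 60 + 53 = 832.
832 mod 720 = 112 minutes = 1:52.
Now compute the angle at 1:52:
Hour hand: 1 x 30 + 52 x 0.5 = 56 degrees
Minute hand: 52 x 6 = 312 degrees
Difference: |56 - 312| = 256 degrees
Smaller angle: 360 - 256 = 104 degrees

Final answer: 104 degrees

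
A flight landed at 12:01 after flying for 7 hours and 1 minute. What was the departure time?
Starting time: 12:01 = 1 total minutes past 12:00
Subtracting: 7 hours and 1 minute = 421 minutes
1 - 421 = -420 (negative, add 12 hours = 720) = 300 minutes
= 5 hours past 12:00 = 5:00

Final answer: 5:00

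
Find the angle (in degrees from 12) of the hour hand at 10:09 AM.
The hour hand moves 30 degrees per hour and 0.5 degrees per minute.
At 10:09: (10) x 30 + 9 x 0.5 = 300 + 4.5 = 304.5 degrees

Final answer: 304.5 degrees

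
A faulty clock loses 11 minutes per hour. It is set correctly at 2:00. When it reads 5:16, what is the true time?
For every 60 true minutes, the faulty clock advances 49 minutes, so 1 faulty-clock minute corresponds to 60/49 true minutes.
From 2:00 to 5:16 on the faulty dial is 196 minutes.
True elapsed: 196 x 60/49 = 240 minutes = 4 hours.
True time: 2:00 + 4 hours = 6:00.

Final answer: 6:00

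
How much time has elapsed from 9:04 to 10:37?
From 9:04 to 10:37:
(10 x 60 + 37) - (9 x 60 + 4) = 637 - 544 = 93 minutes
= 1 hour and 33 minutes

Final answer: 1 hour and 33 minutes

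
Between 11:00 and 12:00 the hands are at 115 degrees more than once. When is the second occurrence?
At t minutes past 11:00, the hour hand is at 30 x 11 + 0.5t degrees and the minute hand is at 6t degrees.
The smaller angle between them is 115 degrees when |30H - 5.5t| = 115 or |30H - 5.5t| = 245.
With H = 11, solve 30 x 11 - 5.5t = +/- target for each target:
  t = (30 x 11 - 115) / 5.5 = 39.09
  t = (30 x 11 + 115) / 5.5 = 80.91 (outside (0, 60))
  t = (30 x 11 - 245) / 5.5 = 15.45
  t = (30 x 11 + 245) / 5.5 = 104.55 (outside (0, 60))
Valid solutions in (0, 60): {15.45, 39.09} minutes.
The second occurrence is t = 39.09 minutes.
The hands form a 115-degree angle at 39.09 minutes past 11:00.

Final answer: 39.09 minutes past 11:00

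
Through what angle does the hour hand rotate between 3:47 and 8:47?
The hour hand moves 0.5 degrees per minute.
Time elapsed: 8:47 - 3:47 = 300 minutes
Angular displacement: 300 x 0.5 = 150 degrees

Final answer: 150 degrees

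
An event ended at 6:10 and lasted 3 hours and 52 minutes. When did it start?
Starting time: 6:10 = 370 total minutes past 12:00
Subtracting: 3 hours and 52 minutes = 232 minutes
370 - 232 = 138 minutes
= 2 hours and 18 minutes past 12:00 = 2:18

Final answer: 2:18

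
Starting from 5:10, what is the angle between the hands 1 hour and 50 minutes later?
First find the time 1 hour and 50 minutes after 5:10.
Total minutes: 5 x 60 + 10 + 1 x 60 + 50 = 420.
420 mod 720 = 420 minutes = 7:00.
Now compute the angle at 7:00:
Hour hand: 7 x 30 + 0 x 0.5 = 210 degrees
Minute hand: 0 x 6 = 0 degrees
Difference: |210 - 0| = 210 degrees
Smaller angle: 360 - 210 = 150 degrees

Final answer: 150 degrees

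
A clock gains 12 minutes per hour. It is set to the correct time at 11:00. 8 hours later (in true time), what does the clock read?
For every 60 true minutes, the faulty clock advances 60 + 12 = 72 minutes.
True elapsed: 8 hours = 480 minutes.
Faulty clock advances: 480 x 72/60 = 576 minutes (drift: 96 minutes ahead).
Shown time: 11:00 + 576 minutes = 8:36.

Final answer: 8:36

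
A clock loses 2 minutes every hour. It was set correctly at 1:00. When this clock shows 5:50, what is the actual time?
For every 60 true minutes, the faulty clock advances 58 minutes, so 1 faulty-clock minute corresponds to 60/58 true minutes.
From 1:00 to 5:50 on the faulty dial is 290 minutes.
True elapsed: 290 x 60/58 = 300 minutes = 5 hours.
True time: 1:00 + 5 hours = 6:00.

Final answer: 6:00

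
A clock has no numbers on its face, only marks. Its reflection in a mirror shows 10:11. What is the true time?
Reflection across the vertical (12-6) axis maps a hand at angle A degrees to (360 - A) degrees, which sends a reading of T minutes past 12:00 to (720 - T) minutes past 12:00.
Mirror reads 10:11 = 611 minutes past 12:00.
Actual time: (720 - 611) mod 720 = 109 minutes = 1:49.

Final answer: 1:49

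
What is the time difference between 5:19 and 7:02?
From 5:19 to 7:02:
(7 x 60 + 2) - (5 x 60 + 19) = 422 - 319 = 103 minutes
= 1 hour and 43 minutes

Final answer: 1 hour and 43 minutes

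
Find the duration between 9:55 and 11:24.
From 9:55 to 11:24:
(11 x 60 + 24) - (9 x 60 + 55) = 684 - 595 = 89 minutes
= 1 hour and 29 minutes

Final answer: 1 hour and 29 minutes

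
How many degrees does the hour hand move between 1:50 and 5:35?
The hour hand moves 0.5 degrees per minute.
Time elapsed: 5:35 - 1:50 = 225 minutes
Angular displacement: 225 x 0.5 = 112.5 degrees

Final answer: 112.5 degrees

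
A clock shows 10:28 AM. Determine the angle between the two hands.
Hour hand position: 10 x 30 + 28 x 0.5 = 314 degrees
Minute hand position: 28 x 6 = 168 degrees
Difference: |314 - 168| = 146 degrees
The angle between the hands is 146 degrees

Final answer: 146 degrees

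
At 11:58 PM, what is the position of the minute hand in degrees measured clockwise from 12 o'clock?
The minute hand moves 6 degrees per minute.
At 11:58: 58 x 6 = 348 degrees

Final answer: 348 degrees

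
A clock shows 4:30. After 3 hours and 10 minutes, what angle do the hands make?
First find the time 3 hours and 10 minutes after 4:30.
Total minutes: 4 x 60 + 30 + 3 x 60 + 10 = 460.
460 mod 720 = 460 minutes = 7:40.
Now compute the angle at 7:40:
Hour hand: 7 x 30 + 40 x 0.5 = 230 degrees
Minute hand: 40 x 6 = 240 degrees
Difference: |230 - 240| = 10 degrees
The angle is 10 degrees

Final answer: 10 degrees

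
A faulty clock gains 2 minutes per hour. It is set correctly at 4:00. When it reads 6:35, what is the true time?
For every 60 true minutes, the faulty clock advances 62 minutes, so 1 faulty-clock minute corresponds to 60/62 true minutes.
From 4:00 to 6:35 on the faulty dial is 155 minutes.
True elapsed: 155 x 60/62 = 150 minutes = 2 hours and 30 minutes.
True time: 4:00 + 2 hours and 30 minutes = 6:30.

Final answer: 6:30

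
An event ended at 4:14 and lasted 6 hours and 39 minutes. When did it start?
Starting time: 4:14 = 254 total minutes past 12:00
Subtracting: 6 hours and 39 minutes = 399 minutes
254 - 399 = -145 (negative, add 12 hours = 720) = 575 minutes
= 9 hours and 35 minutes past 12:00 = 9:35

Final answer: 9:35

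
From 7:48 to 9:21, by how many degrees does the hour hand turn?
The hour hand moves 0.5 degrees per minute.
Time elapsed: 9:21 - 7:48 = 93 minutes
Angular displacement: 93 x 0.5 = 46.5 degrees

Final answer: 46.5 degrees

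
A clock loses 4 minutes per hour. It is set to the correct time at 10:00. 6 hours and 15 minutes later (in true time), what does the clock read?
For every 60 true minutes, the faulty clock advances 60 - 4 = 56 minutes.
True elapsed: 6 hours and 15 minutes = 375 minutes.
Faulty clock advances: 375 x 56/60 = 350 minutes (drift: 25 minutes behind).
Shown time: 10:00 + 350 minutes = 3:50.

Final answer: 3:50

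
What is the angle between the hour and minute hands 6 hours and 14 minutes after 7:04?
First find the time 6 hours and 14 minutes after 7:04.
Total minutes: 7 x 60 + 4 + 6 x 60 + 14 = 798.
798 mod 720 = 78 minutes = 1:18.
Now compute the angle at 1:18:
Hour hand: 1 x 30 + 18 x 0.5 = 39 degrees
Minute hand: 18 x 6 = 108 degrees
Difference: |39 - 108| = 69 degrees
The angle is 69 degrees

Final answer: 69 degrees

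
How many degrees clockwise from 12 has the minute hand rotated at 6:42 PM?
The minute hand moves 6 degrees per minute.
At 6:42: 42 x 6 = 252 degrees

Final answer: 252 degrees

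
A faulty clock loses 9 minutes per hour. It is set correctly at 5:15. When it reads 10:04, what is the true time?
For every 60 true minutes, the faulty clock advances 51 minutes, so 1 faulty-clock minute corresponds to 60/51 true minutes.
From 5:15 to 10:04 on the faulty dial is 289 minutes.
True elapsed: 289 x 60/51 = 340 minutes = 5 hours and 40 minutes.
True time: 5:15 + 5 hours and 40 minutes = 10:55.

Final answer: 10:55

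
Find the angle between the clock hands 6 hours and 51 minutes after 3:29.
First find the time 6 hours and 51 minutes after 3:29.
Total minutes: 3 x 60 + 29 + 6 x 60 + 51 = 620.
620 mod 720 = 620 minutes = 10:20.
Now compute the angle at 10:20:
Hour hand: 10 x 30 + 20 x 0.5 = 310 degrees
Minute hand: 20 x 6 = 120 degrees
Difference: |310 - 120| = 190 degrees
Smaller angle: 360 - 190 = 170 degrees

Final answer: 170 degrees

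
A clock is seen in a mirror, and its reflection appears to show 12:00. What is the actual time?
Reflection across the vertical (12-6) axis maps a hand at angle A degrees to (360 - A) degrees, which sends a reading of T minutes past 12:00 to (720 - T) minutes past 12:00.
Mirror reads 12:00 = 0 minutes past 12:00.
Actual time: (720 - 0) mod 720 = 0 minutes = 12:00.

Final answer: 12:00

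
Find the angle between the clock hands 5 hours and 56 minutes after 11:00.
First find the time 5 hours and 56 minutes after 11:00.
Total minutes: 11 x 60 + 0 + 5 x 60 + 56 = 1016.
1016 mod 720 = 296 minutes = 4:56.
Now compute the angle at 4:56:
Hour hand: 4 x 30 + 56 x 0.5 = 148 degrees
Minute hand: 56 x 6 = 336 degrees
Difference: |148 - 336| = 188 degrees
Smaller angle: 360 - 188 = 172 degrees

Final answer: 172 degrees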